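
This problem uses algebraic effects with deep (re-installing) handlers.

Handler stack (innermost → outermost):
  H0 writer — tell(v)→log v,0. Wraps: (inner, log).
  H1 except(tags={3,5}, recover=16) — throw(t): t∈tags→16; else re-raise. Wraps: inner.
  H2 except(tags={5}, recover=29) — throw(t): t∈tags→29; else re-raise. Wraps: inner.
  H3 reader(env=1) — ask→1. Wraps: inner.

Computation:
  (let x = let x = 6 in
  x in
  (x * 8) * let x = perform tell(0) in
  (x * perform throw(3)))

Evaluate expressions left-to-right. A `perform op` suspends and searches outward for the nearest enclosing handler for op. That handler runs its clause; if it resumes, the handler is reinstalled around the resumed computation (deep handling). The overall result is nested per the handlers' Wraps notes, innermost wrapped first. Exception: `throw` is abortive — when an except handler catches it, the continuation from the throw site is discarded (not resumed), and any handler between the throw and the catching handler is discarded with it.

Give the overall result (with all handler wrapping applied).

Answer: 16

Working:
tell(0) @ H0 ⇒ log+=0
throw(3) @ H1 caught ⇒ 16
H2 returns 16
H3 returns 16
= 16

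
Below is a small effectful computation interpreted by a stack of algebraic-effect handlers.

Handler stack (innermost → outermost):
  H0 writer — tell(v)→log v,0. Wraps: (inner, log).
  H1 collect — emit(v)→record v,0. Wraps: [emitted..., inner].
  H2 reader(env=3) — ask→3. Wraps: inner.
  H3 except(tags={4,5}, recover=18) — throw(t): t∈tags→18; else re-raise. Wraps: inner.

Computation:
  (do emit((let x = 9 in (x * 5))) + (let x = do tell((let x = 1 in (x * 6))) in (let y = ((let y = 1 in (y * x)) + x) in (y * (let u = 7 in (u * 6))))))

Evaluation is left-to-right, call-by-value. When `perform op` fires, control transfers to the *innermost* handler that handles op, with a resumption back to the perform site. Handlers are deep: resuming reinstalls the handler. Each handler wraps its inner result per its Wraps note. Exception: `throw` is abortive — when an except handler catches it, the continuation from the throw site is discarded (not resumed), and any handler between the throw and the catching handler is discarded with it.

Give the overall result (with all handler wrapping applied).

Working:
emit(45) @ H1 ⇒ out+=45
tell(6) @ H0 ⇒ log+=6
H0 returns (0, (6))
H1 returns [45, (0, (6))]
H2 returns [45, (0, (6))]
H3 returns [45, (0, (6))]
= [45, (0, (6))]

Answer: [45, (0, (6))]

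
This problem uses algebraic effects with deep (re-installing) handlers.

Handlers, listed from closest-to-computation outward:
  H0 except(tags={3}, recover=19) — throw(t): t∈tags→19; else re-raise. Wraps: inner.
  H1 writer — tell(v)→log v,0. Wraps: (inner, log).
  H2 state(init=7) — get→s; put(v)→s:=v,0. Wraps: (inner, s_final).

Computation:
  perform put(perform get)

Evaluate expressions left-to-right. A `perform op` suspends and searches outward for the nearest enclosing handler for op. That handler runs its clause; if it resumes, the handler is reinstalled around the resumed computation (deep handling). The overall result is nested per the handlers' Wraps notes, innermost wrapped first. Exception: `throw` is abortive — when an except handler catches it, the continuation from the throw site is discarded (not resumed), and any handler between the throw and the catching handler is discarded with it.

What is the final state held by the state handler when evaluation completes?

Evaluation trace:
get @ H2 ⇒ 7
put(7) @ H2 ⇒ s:=7
H0 returns 0
H1 returns (0, ())
H2 returns ((0, ()), 7)
= ((0, ()), 7)

Answer: 7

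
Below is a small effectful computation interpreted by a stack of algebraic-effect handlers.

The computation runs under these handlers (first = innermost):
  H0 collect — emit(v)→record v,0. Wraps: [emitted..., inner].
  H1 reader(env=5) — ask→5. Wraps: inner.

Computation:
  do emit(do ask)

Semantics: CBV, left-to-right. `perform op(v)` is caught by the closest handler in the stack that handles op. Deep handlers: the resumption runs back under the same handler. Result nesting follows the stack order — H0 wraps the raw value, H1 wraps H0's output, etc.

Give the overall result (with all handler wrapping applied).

Working:
ask @ H1 ⇒ 5
emit(5) @ H0 ⇒ out+=5
H0 returns [5, 0]
H1 returns [5, 0]
= [5, 0]

Answer: [5, 0]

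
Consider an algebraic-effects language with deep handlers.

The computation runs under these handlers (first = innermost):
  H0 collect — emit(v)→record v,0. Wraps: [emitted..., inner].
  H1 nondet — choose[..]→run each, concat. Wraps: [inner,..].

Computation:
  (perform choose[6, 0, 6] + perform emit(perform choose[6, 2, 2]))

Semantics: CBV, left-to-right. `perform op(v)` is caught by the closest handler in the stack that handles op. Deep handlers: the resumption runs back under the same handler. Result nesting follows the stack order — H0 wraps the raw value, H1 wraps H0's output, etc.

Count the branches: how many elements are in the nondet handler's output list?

Step-by-step:
choose[6, 0, 6] @ H1
  branch[0] choose=6:
    choose[6, 2, 2] @ H1
      branch[0] choose=6:
        emit(6) @ H0 ⇒ out+=6
        H0 returns [6, 6]
        H1 returns [[6, 6]]
      branch[1] choose=2:
        emit(2) @ H0 ⇒ out+=2
        H0 returns [2, 6]
        H1 returns [[2, 6]]
      branch[2] choose=2:
        emit(2) @ H0 ⇒ out+=2
        H0 returns [2, 6]
        H1 returns [[2, 6]]
  branch[1] choose=0:
    choose[6, 2, 2] @ H1
      branch[0] choose=6:
        emit(6) @ H0 ⇒ out+=6
        H0 returns [6, 0]
        H1 returns [[6, 0]]
      branch[1] choose=2:
        emit(2) @ H0 ⇒ out+=2
        H0 returns [2, 0]
        H1 returns [[2, 0]]
      branch[2] choose=2:
        emit(2) @ H0 ⇒ out+=2
        H0 returns [2, 0]
        H1 returns [[2, 0]]
  branch[2] choose=6:
    choose[6, 2, 2] @ H1
      branch[0] choose=6:
        emit(6) @ H0 ⇒ out+=6
        H0 returns [6, 6]
        H1 returns [[6, 6]]
      branch[1] choose=2:
        emit(2) @ H0 ⇒ out+=2
        H0 returns [2, 6]
        H1 returns [[2, 6]]
      branch[2] choose=2:
        emit(2) @ H0 ⇒ out+=2
        H0 returns [2, 6]
        H1 returns [[2, 6]]
= [[6, 6], [2, 6], [2, 6], [6, 0], [2, 0], [2, 0], [6, 6], [2, 6], [2, 6]]

Answer: 9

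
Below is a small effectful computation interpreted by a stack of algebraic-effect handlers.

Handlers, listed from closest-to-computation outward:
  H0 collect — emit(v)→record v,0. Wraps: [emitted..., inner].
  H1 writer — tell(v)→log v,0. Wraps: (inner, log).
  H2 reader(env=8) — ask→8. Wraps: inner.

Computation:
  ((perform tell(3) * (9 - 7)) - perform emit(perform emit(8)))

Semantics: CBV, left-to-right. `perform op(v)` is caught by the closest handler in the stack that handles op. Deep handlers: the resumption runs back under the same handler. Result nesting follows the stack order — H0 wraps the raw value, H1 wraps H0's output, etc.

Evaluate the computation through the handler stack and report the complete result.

Answer: ([8, 0, 0], (3))

Working:
tell(3) @ H1 ⇒ log+=3
emit(8) @ H0 ⇒ out+=8
emit(0) @ H0 ⇒ out+=0
H0 returns [8, 0, 0]
H1 returns ([8, 0, 0], (3))
H2 returns ([8, 0, 0], (3))
= ([8, 0, 0], (3))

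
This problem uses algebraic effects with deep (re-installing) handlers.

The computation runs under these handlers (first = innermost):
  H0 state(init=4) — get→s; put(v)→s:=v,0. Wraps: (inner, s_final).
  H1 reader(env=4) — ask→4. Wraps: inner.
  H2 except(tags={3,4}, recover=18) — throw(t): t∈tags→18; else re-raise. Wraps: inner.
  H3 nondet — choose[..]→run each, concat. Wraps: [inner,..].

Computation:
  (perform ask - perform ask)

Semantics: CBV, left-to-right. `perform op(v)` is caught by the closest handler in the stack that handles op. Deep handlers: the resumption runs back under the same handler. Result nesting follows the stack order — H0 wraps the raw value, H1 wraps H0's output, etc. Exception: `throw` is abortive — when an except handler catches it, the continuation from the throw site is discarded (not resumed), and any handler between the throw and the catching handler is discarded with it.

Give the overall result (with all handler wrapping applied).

Evaluation trace:
ask @ H1 ⇒ 4
ask @ H1 ⇒ 4
H0 returns (0, 4)
H1 returns (0, 4)
H2 returns (0, 4)
H3 returns [(0, 4)]
= [(0, 4)]

Answer: [(0, 4)]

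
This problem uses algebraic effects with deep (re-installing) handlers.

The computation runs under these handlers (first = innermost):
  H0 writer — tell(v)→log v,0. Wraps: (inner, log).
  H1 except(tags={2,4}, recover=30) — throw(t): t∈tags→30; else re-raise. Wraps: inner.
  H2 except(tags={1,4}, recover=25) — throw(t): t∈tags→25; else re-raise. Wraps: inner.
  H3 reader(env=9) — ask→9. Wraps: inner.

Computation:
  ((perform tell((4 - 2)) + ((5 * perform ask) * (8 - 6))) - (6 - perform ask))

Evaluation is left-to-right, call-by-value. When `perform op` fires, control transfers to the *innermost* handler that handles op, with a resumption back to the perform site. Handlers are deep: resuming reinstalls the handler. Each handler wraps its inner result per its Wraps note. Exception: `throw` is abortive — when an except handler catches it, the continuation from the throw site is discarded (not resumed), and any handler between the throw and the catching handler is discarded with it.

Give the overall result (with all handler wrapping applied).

Answer: (93, (2))

Evaluation trace:
tell(2) @ H0 ⇒ log+=2
ask @ H3 ⇒ 9
ask @ H3 ⇒ 9
H0 returns (93, (2))
H1 returns (93, (2))
H2 returns (93, (2))
H3 returns (93, (2))
= (93, (2))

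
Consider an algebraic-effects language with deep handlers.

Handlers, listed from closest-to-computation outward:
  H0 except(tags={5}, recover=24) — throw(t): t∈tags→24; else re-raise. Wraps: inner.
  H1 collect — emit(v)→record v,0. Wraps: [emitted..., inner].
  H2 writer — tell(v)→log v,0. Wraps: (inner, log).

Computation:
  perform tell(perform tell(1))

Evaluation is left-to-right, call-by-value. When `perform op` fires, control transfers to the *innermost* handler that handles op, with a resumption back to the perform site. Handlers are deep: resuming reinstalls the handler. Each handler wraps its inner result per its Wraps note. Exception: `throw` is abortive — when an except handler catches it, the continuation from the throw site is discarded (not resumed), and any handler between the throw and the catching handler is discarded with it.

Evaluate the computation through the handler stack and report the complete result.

Step-by-step:
tell(1) @ H2 ⇒ log+=1
tell(0) @ H2 ⇒ log+=0
H0 returns 0
H1 returns [0]
H2 returns ([0], (1, 0))
= ([0], (1, 0))

Answer: ([0], (1, 0))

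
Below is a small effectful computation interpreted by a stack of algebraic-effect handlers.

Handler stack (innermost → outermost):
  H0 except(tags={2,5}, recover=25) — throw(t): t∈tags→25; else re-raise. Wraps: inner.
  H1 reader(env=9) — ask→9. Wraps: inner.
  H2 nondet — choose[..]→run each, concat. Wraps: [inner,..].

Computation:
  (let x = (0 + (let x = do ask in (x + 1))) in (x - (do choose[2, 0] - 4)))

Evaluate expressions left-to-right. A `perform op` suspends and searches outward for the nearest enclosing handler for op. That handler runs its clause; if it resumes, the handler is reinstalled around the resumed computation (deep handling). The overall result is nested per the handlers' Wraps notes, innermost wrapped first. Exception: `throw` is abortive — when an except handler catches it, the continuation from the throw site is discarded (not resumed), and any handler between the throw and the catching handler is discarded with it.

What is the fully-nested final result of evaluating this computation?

Answer: [12, 14]

Evaluation trace:
ask @ H1 ⇒ 9
choose[2, 0] @ H2
  branch[0] choose=2:
    H0 returns 12
    H1 returns 12
    H2 returns [12]
  branch[1] choose=0:
    H0 returns 14
    H1 returns 14
    H2 returns [14]
= [12, 14]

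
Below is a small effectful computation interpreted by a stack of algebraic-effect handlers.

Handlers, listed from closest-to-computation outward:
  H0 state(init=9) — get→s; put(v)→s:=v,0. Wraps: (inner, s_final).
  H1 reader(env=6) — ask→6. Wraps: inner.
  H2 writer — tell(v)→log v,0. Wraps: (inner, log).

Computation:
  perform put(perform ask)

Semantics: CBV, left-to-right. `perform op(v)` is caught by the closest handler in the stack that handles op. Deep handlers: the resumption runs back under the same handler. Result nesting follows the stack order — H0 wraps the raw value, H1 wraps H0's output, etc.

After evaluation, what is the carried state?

Answer: 6

Step-by-step:
ask @ H1 ⇒ 6
put(6) @ H0 ⇒ s:=6
H0 returns (0, 6)
H1 returns (0, 6)
H2 returns ((0, 6), ())
= ((0, 6), ())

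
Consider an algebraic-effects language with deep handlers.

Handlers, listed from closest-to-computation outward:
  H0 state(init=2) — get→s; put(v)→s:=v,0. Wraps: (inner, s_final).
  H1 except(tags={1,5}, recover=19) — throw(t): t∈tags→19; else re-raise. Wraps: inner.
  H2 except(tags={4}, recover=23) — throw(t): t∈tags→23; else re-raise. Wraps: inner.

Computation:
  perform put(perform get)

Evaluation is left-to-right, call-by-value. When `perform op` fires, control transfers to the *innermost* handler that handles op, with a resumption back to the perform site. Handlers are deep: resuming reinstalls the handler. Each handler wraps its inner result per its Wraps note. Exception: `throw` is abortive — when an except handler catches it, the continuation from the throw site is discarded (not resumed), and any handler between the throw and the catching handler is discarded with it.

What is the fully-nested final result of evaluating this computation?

Step-by-step:
get @ H0 ⇒ 2
put(2) @ H0 ⇒ s:=2
H0 returns (0, 2)
H1 returns (0, 2)
H2 returns (0, 2)
= (0, 2)

Answer: (0, 2)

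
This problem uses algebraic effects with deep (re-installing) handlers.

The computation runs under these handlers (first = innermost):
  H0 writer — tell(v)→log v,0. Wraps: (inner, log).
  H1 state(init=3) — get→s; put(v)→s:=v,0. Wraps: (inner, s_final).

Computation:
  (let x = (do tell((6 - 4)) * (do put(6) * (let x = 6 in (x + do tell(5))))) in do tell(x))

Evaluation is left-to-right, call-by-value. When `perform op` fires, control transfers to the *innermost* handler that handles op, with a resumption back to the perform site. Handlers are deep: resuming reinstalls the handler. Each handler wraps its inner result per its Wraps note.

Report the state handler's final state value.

Step-by-step:
tell(2) @ H0 ⇒ log+=2
put(6) @ H1 ⇒ s:=6
tell(5) @ H0 ⇒ log+=5
tell(0) @ H0 ⇒ log+=0
H0 returns (0, (2, 5, 0))
H1 returns ((0, (2, 5, 0)), 6)
= ((0, (2, 5, 0)), 6)

Answer: 6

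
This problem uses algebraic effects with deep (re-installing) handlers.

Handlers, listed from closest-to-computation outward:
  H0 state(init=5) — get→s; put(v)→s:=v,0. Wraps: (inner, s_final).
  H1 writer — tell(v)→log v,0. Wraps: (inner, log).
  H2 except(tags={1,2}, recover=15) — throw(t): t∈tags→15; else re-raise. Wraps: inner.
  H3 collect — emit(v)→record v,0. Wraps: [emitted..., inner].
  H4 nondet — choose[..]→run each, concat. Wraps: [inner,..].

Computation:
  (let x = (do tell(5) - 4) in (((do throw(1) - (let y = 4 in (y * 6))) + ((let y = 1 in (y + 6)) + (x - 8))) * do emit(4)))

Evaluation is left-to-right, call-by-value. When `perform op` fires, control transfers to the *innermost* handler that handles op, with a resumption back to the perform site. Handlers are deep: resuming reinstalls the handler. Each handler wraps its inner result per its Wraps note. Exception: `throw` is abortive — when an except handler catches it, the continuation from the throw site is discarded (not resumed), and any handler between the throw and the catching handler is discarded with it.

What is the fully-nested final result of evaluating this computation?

Answer: [[15]]

Step-by-step:
tell(5) @ H1 ⇒ log+=5
throw(1) @ H2 caught ⇒ 15
H3 returns [15]
H4 returns [[15]]
= [[15]]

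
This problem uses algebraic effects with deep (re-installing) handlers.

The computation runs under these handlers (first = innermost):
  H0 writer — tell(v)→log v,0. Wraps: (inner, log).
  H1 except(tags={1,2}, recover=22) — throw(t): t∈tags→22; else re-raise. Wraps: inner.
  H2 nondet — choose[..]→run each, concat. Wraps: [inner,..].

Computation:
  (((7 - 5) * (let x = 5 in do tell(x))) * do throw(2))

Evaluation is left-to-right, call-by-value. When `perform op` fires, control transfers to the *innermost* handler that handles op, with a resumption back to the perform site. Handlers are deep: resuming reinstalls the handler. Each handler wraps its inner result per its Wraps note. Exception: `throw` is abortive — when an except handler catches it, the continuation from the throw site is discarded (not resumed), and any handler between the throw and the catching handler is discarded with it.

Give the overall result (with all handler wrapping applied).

Answer: [22]

Evaluation trace:
tell(5) @ H0 ⇒ log+=5
throw(2) @ H1 caught ⇒ 22
H2 returns [22]
= [22]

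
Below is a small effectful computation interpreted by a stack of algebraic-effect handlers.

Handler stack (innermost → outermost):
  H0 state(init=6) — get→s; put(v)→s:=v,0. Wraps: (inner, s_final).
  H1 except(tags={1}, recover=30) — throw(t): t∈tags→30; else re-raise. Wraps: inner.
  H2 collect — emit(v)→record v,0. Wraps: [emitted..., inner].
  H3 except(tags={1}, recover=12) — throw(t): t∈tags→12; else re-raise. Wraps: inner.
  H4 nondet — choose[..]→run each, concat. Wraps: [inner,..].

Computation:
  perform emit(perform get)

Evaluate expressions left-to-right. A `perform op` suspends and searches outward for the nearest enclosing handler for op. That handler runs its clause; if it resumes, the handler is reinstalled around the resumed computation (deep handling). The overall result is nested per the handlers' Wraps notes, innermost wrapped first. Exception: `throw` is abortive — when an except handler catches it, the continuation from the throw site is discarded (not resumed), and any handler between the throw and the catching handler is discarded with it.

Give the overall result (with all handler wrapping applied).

Evaluation trace:
get @ H0 ⇒ 6
emit(6) @ H2 ⇒ out+=6
H0 returns (0, 6)
H1 returns (0, 6)
H2 returns [6, (0, 6)]
H3 returns [6, (0, 6)]
H4 returns [[6, (0, 6)]]
= [[6, (0, 6)]]

Answer: [[6, (0, 6)]]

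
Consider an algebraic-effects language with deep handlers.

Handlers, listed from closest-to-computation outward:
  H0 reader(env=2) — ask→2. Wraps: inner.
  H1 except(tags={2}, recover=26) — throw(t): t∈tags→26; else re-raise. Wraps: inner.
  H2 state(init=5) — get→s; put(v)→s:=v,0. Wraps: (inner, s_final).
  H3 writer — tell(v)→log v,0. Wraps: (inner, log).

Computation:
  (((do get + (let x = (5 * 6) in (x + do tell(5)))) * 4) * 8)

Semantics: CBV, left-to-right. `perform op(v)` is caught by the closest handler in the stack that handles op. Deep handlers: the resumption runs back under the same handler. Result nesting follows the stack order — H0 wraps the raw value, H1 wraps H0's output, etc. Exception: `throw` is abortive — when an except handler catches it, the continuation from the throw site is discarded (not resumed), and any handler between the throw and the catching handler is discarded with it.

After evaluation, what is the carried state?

Answer: 5

Evaluation trace:
get @ H2 ⇒ 5
tell(5) @ H3 ⇒ log+=5
H0 returns 1120
H1 returns 1120
H2 returns (1120, 5)
H3 returns ((1120, 5), (5))
= ((1120, 5), (5))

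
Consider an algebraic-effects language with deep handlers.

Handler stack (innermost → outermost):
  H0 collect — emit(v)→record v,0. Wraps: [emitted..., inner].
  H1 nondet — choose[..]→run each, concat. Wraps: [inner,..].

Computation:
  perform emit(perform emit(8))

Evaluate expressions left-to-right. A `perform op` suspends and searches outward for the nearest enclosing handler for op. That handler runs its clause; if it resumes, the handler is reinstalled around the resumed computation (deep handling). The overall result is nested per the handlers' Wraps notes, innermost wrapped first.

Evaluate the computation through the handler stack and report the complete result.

Evaluation trace:
emit(8) @ H0 ⇒ out+=8
emit(0) @ H0 ⇒ out+=0
H0 returns [8, 0, 0]
H1 returns [[8, 0, 0]]
= [[8, 0, 0]]

Answer: [[8, 0, 0]]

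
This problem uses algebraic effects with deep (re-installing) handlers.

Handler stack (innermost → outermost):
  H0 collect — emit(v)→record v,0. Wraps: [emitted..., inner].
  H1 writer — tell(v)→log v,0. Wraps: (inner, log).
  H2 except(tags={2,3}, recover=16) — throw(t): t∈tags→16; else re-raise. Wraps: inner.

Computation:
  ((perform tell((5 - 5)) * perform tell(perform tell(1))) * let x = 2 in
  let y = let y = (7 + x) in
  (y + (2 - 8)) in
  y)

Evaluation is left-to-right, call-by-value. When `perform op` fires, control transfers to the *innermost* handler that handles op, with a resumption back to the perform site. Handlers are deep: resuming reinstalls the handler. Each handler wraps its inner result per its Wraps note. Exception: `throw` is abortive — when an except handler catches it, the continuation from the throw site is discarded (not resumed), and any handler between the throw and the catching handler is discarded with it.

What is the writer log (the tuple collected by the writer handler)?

Answer: (0, 1, 0)

Working:
tell(0) @ H1 ⇒ log+=0
tell(1) @ H1 ⇒ log+=1
tell(0) @ H1 ⇒ log+=0
H0 returns [0]
H1 returns ([0], (0, 1, 0))
H2 returns ([0], (0, 1, 0))
= ([0], (0, 1, 0))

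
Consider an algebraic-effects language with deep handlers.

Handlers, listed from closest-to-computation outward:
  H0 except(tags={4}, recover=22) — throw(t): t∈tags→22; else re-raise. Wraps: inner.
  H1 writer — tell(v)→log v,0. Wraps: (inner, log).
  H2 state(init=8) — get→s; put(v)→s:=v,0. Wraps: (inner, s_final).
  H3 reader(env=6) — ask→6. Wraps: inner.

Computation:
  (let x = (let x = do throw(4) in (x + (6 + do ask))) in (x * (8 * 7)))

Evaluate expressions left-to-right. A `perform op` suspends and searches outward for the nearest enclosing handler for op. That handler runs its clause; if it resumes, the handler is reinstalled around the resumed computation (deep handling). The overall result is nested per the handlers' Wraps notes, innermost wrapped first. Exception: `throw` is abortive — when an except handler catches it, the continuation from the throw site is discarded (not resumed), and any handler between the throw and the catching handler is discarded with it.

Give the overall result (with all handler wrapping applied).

Working:
throw(4) @ H0 caught ⇒ 22
H1 returns (22, ())
H2 returns ((22, ()), 8)
H3 returns ((22, ()), 8)
= ((22, ()), 8)

Answer: ((22, ()), 8)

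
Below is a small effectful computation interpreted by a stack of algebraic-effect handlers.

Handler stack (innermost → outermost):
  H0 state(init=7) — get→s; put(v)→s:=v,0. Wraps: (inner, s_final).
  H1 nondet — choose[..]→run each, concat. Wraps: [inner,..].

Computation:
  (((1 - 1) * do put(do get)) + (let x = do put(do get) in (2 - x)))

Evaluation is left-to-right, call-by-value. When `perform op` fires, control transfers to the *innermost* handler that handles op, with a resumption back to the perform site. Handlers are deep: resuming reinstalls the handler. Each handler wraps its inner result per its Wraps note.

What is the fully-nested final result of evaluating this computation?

Answer: [(2, 7)]

Working:
get @ H0 ⇒ 7
put(7) @ H0 ⇒ s:=7
get @ H0 ⇒ 7
put(7) @ H0 ⇒ s:=7
H0 returns (2, 7)
H1 returns [(2, 7)]
= [(2, 7)]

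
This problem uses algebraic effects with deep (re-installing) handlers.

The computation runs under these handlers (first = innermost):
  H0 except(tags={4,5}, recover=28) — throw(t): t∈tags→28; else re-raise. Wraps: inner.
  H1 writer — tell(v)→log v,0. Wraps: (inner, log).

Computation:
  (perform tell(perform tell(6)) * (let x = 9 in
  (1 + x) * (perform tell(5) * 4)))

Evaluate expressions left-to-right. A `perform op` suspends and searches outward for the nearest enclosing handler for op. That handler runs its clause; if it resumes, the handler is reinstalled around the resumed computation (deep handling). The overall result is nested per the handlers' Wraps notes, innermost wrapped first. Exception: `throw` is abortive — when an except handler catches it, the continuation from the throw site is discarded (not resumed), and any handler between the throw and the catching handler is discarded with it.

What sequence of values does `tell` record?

Answer: (6, 0, 5)

Working:
tell(6) @ H1 ⇒ log+=6
tell(0) @ H1 ⇒ log+=0
tell(5) @ H1 ⇒ log+=5
H0 returns 0
H1 returns (0, (6, 0, 5))
= (0, (6, 0, 5))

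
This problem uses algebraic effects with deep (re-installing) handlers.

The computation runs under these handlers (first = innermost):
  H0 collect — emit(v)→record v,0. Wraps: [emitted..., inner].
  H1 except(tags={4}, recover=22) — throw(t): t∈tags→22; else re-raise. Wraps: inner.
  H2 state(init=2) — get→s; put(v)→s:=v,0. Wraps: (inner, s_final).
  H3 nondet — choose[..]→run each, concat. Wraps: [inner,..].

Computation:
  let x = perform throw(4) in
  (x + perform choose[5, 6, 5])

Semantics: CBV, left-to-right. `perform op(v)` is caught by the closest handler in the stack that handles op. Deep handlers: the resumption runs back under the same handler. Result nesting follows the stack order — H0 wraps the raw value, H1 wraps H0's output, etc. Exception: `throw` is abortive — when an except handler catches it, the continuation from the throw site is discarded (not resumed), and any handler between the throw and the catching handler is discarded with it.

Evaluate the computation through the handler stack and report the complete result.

Evaluation trace:
throw(4) @ H1 caught ⇒ 22
H2 returns (22, 2)
H3 returns [(22, 2)]
= [(22, 2)]

Answer: [(22, 2)]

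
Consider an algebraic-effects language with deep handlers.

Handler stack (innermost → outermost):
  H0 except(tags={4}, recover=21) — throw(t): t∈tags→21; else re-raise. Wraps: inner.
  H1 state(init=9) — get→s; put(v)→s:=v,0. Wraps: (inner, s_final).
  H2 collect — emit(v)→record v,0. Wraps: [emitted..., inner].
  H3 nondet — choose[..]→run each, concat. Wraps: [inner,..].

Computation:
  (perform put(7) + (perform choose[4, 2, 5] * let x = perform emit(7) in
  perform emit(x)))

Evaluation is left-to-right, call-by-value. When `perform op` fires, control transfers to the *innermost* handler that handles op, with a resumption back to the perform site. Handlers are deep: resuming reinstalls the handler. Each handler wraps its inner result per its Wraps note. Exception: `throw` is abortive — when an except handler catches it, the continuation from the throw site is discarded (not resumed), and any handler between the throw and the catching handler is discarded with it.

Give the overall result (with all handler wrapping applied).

Step-by-step:
put(7) @ H1 ⇒ s:=7
choose[4, 2, 5] @ H3
  branch[0] choose=4:
    emit(7) @ H2 ⇒ out+=7
    emit(0) @ H2 ⇒ out+=0
    H0 returns 0
    H1 returns (0, 7)
    H2 returns [7, 0, (0, 7)]
    H3 returns [[7, 0, (0, 7)]]
  branch[1] choose=2:
    emit(7) @ H2 ⇒ out+=7
    emit(0) @ H2 ⇒ out+=0
    H0 returns 0
    H1 returns (0, 7)
    H2 returns [7, 0, (0, 7)]
    H3 returns [[7, 0, (0, 7)]]
  branch[2] choose=5:
    emit(7) @ H2 ⇒ out+=7
    emit(0) @ H2 ⇒ out+=0
    H0 returns 0
    H1 returns (0, 7)
    H2 returns [7, 0, (0, 7)]
    H3 returns [[7, 0, (0, 7)]]
= [[7, 0, (0, 7)], [7, 0, (0, 7)], [7, 0, (0, 7)]]

Answer: [[7, 0, (0, 7)], [7, 0, (0, 7)], [7, 0, (0, 7)]]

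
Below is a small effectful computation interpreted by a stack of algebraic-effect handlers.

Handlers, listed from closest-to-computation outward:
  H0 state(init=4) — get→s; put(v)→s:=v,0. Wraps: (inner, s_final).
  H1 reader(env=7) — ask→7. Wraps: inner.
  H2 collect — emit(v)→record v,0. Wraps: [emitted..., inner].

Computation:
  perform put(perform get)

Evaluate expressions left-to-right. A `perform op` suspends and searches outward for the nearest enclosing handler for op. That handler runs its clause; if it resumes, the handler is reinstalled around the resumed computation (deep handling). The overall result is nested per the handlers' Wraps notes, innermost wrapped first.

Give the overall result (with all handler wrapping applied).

Evaluation trace:
get @ H0 ⇒ 4
put(4) @ H0 ⇒ s:=4
H0 returns (0, 4)
H1 returns (0, 4)
H2 returns [(0, 4)]
= [(0, 4)]

Answer: [(0, 4)]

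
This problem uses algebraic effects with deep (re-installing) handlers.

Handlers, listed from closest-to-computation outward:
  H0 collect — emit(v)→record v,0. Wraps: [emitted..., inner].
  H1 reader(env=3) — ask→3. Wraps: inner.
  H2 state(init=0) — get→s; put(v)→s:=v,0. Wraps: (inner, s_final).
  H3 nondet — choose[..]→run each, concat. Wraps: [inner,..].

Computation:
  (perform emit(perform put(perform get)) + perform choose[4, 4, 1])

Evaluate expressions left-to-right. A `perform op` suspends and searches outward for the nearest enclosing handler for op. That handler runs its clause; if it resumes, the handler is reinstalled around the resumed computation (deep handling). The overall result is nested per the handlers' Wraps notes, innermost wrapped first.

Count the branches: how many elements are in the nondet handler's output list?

Step-by-step:
get @ H2 ⇒ 0
put(0) @ H2 ⇒ s:=0
emit(0) @ H0 ⇒ out+=0
choose[4, 4, 1] @ H3
  branch[0] choose=4:
    H0 returns [0, 4]
    H1 returns [0, 4]
    H2 returns ([0, 4], 0)
    H3 returns [([0, 4], 0)]
  branch[1] choose=4:
    H0 returns [0, 4]
    H1 returns [0, 4]
    H2 returns ([0, 4], 0)
    H3 returns [([0, 4], 0)]
  branch[2] choose=1:
    H0 returns [0, 1]
    H1 returns [0, 1]
    H2 returns ([0, 1], 0)
    H3 returns [([0, 1], 0)]
= [([0, 4], 0), ([0, 4], 0), ([0, 1], 0)]

Answer: 3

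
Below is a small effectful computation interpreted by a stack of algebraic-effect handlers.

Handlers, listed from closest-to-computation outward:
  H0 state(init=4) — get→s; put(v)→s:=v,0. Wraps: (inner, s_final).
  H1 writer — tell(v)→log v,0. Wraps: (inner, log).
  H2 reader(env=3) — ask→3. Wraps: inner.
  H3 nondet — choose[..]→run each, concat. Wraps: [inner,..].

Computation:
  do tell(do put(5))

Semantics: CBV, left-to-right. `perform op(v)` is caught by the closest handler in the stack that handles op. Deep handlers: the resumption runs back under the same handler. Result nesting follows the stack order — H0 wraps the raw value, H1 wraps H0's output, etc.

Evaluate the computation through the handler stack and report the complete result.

Answer: [((0, 5), (0))]

Step-by-step:
put(5) @ H0 ⇒ s:=5
tell(0) @ H1 ⇒ log+=0
H0 returns (0, 5)
H1 returns ((0, 5), (0))
H2 returns ((0, 5), (0))
H3 returns [((0, 5), (0))]
= [((0, 5), (0))]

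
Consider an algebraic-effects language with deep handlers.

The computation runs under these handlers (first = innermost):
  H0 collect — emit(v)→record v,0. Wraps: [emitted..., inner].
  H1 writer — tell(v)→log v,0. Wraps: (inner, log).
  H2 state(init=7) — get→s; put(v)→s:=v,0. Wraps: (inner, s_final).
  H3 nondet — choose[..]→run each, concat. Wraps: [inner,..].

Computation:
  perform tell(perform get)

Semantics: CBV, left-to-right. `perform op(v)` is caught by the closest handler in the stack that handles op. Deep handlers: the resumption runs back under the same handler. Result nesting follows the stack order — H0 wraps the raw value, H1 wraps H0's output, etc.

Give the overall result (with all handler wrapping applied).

Answer: [(([0], (7)), 7)]

Evaluation trace:
get @ H2 ⇒ 7
tell(7) @ H1 ⇒ log+=7
H0 returns [0]
H1 returns ([0], (7))
H2 returns (([0], (7)), 7)
H3 returns [(([0], (7)), 7)]
= [(([0], (7)), 7)]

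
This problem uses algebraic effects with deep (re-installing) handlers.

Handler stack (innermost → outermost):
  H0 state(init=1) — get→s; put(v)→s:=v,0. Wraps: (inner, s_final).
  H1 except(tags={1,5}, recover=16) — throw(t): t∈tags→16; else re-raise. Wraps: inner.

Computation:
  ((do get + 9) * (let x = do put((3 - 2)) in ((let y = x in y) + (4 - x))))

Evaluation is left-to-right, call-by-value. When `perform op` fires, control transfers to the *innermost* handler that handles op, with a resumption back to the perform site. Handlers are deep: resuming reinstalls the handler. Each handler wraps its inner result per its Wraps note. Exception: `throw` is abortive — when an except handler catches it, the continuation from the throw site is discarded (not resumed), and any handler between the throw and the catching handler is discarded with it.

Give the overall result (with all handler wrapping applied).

Step-by-step:
get @ H0 ⇒ 1
put(1) @ H0 ⇒ s:=1
H0 returns (40, 1)
H1 returns (40, 1)
= (40, 1)

Answer: (40, 1)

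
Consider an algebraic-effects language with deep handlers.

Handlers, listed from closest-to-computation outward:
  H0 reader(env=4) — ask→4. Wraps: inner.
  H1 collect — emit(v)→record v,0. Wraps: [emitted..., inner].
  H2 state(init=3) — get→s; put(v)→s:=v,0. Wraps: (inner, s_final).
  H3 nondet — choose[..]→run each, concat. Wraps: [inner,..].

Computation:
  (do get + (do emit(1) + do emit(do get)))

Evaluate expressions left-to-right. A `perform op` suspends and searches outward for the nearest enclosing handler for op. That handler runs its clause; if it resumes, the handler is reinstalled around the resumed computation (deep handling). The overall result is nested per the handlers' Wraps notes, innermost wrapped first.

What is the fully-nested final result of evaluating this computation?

Step-by-step:
get @ H2 ⇒ 3
emit(1) @ H1 ⇒ out+=1
get @ H2 ⇒ 3
emit(3) @ H1 ⇒ out+=3
H0 returns 3
H1 returns [1, 3, 3]
H2 returns ([1, 3, 3], 3)
H3 returns [([1, 3, 3], 3)]
= [([1, 3, 3], 3)]

Answer: [([1, 3, 3], 3)]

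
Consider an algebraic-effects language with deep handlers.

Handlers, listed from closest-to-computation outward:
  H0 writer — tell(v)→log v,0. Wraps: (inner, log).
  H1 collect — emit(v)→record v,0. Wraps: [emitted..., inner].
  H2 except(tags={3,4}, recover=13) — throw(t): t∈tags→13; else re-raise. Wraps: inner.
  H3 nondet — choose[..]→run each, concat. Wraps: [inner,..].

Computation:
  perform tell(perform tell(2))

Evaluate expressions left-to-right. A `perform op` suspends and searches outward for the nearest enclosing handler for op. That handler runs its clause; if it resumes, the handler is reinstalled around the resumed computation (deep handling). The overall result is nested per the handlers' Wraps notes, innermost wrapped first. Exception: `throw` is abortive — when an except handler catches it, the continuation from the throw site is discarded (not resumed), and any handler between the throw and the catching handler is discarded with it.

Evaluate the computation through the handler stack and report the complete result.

Answer: [[(0, (2, 0))]]

Evaluation trace:
tell(2) @ H0 ⇒ log+=2
tell(0) @ H0 ⇒ log+=0
H0 returns (0, (2, 0))
H1 returns [(0, (2, 0))]
H2 returns [(0, (2, 0))]
H3 returns [[(0, (2, 0))]]
= [[(0, (2, 0))]]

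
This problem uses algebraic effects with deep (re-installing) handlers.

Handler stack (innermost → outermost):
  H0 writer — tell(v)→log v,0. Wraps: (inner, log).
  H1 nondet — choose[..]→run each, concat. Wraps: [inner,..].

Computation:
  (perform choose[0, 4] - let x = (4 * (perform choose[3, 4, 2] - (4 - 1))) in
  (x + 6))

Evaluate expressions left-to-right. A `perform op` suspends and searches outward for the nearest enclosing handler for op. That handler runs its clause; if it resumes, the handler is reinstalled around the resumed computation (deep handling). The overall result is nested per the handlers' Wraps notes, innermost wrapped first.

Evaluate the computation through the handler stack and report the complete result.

Answer: [(-6, ()), (-10, ()), (-2, ()), (-2, ()), (-6, ()), (2, ())]

Evaluation trace:
choose[0, 4] @ H1
  branch[0] choose=0:
    choose[3, 4, 2] @ H1
      branch[0] choose=3:
        H0 returns (-6, ())
        H1 returns [(-6, ())]
      branch[1] choose=4:
        H0 returns (-10, ())
        H1 returns [(-10, ())]
      branch[2] choose=2:
        H0 returns (-2, ())
        H1 returns [(-2, ())]
  branch[1] choose=4:
    choose[3, 4, 2] @ H1
      branch[0] choose=3:
        H0 returns (-2, ())
        H1 returns [(-2, ())]
      branch[1] choose=4:
        H0 returns (-6, ())
        H1 returns [(-6, ())]
      branch[2] choose=2:
        H0 returns (2, ())
        H1 returns [(2, ())]
= [(-6, ()), (-10, ()), (-2, ()), (-2, ()), (-6, ()), (2, ())]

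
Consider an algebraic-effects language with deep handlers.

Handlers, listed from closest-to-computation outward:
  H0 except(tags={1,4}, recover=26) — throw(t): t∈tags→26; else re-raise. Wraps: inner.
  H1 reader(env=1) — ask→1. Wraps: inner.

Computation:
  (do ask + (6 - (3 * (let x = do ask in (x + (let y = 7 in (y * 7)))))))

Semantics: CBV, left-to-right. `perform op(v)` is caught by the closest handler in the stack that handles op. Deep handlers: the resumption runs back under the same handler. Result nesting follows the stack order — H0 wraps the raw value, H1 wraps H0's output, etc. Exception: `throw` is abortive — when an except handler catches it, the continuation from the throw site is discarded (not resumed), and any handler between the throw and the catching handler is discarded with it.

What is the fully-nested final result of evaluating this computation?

Answer: -143

Step-by-step:
ask @ H1 ⇒ 1
ask @ H1 ⇒ 1
H0 returns -143
H1 returns -143
= -143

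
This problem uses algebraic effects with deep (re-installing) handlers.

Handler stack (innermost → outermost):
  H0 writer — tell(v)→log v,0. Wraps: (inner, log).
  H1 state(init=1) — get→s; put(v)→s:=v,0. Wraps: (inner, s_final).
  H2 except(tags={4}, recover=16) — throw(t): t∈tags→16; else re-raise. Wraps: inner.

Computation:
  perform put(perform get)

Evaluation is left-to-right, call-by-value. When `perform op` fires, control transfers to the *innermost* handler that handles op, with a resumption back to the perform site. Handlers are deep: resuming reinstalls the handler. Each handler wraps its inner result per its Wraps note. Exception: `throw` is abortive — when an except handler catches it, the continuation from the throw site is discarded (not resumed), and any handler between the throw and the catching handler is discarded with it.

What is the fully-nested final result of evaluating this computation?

Step-by-step:
get @ H1 ⇒ 1
put(1) @ H1 ⇒ s:=1
H0 returns (0, ())
H1 returns ((0, ()), 1)
H2 returns ((0, ()), 1)
= ((0, ()), 1)

Answer: ((0, ()), 1)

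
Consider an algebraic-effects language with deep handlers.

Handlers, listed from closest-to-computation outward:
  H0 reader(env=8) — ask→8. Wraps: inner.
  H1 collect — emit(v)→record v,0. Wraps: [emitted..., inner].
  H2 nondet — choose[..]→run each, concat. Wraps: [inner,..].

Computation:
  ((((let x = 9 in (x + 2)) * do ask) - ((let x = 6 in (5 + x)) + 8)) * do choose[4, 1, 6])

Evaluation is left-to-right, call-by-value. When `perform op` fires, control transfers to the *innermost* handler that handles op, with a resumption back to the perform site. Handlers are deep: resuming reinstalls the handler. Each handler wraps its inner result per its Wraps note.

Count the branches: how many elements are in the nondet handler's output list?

Answer: 3

Step-by-step:
ask @ H0 ⇒ 8
choose[4, 1, 6] @ H2
  branch[0] choose=4:
    H0 returns 276
    H1 returns [276]
    H2 returns [[276]]
  branch[1] choose=1:
    H0 returns 69
    H1 returns [69]
    H2 returns [[69]]
  branch[2] choose=6:
    H0 returns 414
    H1 returns [414]
    H2 returns [[414]]
= [[276], [69], [414]]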